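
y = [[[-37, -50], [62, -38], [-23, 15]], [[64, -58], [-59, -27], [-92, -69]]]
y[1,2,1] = -69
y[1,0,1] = -58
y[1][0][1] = -58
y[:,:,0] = [[-37, 62, -23], [64, -59, -92]]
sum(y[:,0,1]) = -108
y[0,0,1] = -50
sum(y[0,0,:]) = -87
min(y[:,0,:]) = -58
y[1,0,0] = 64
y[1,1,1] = -27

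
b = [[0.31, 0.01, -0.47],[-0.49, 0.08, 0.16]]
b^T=[[0.31, -0.49], [0.01, 0.08], [-0.47, 0.16]]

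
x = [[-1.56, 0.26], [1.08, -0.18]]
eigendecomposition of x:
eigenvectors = [[-0.82, -0.16], [0.57, -0.99]]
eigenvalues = [-1.74, -0.0]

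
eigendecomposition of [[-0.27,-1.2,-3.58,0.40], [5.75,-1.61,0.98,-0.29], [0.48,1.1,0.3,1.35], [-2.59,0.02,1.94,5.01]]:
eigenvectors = [[0.09+0.00j, 0.20+0.49j, 0.20-0.49j, -0.06+0.00j], [-0.92+0.00j, (0.75+0j), (0.75-0j), -0.06+0.00j], [(0.36+0j), 0.17-0.22j, (0.17+0.22j), (0.23+0j)], [-0.06+0.00j, -0.14+0.25j, (-0.14-0.25j), (0.97+0j)]]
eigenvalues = [(-2.59+0j), (0.2+3.36j), (0.2-3.36j), (5.63+0j)]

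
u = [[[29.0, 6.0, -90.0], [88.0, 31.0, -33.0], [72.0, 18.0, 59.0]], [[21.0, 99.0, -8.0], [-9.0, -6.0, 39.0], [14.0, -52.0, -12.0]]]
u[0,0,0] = 29.0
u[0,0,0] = 29.0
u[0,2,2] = 59.0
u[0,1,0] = 88.0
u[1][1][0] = -9.0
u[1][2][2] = -12.0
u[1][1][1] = -6.0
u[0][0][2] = -90.0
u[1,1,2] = 39.0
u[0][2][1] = 18.0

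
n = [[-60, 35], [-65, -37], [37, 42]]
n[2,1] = 42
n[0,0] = -60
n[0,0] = -60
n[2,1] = 42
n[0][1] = 35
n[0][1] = 35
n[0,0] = -60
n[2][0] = 37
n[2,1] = 42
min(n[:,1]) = -37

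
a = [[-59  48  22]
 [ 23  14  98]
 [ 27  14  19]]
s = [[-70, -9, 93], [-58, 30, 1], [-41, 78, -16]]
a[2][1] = 14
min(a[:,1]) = 14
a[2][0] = 27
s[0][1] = -9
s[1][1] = 30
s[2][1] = 78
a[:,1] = [48, 14, 14]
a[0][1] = 48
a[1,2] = 98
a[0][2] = 22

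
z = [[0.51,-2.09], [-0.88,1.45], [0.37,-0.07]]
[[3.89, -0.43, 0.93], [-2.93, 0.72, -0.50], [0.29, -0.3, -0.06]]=z @ [[0.45, -0.80, -0.27], [-1.75, 0.01, -0.51]]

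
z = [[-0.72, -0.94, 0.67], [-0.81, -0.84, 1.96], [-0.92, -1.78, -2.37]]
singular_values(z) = [3.27, 2.45, 0.0]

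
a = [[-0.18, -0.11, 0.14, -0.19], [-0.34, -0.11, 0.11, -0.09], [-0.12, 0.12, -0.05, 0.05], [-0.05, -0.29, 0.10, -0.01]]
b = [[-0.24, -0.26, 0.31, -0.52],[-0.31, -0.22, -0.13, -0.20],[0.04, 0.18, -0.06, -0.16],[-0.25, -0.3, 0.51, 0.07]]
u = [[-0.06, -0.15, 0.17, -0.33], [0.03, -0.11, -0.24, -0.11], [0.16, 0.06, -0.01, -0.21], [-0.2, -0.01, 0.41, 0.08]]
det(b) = -0.01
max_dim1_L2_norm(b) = 0.7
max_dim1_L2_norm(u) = 0.46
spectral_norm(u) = 0.55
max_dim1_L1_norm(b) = 1.33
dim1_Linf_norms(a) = [0.19, 0.34, 0.12, 0.29]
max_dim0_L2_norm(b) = 0.61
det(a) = 0.00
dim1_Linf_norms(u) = [0.33, 0.24, 0.21, 0.41]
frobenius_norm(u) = 0.73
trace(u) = -0.10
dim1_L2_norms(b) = [0.7, 0.45, 0.25, 0.65]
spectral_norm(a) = 0.52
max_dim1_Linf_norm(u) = 0.41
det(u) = -0.00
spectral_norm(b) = 0.89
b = u + a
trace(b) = -0.45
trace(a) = -0.35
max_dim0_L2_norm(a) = 0.41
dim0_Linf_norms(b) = [0.31, 0.3, 0.51, 0.52]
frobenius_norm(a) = 0.62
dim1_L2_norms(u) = [0.4, 0.29, 0.27, 0.46]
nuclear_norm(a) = 0.96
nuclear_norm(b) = 1.83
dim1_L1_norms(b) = [1.33, 0.86, 0.44, 1.13]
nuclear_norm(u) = 1.19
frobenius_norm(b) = 1.08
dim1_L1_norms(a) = [0.62, 0.65, 0.34, 0.45]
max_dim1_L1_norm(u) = 0.71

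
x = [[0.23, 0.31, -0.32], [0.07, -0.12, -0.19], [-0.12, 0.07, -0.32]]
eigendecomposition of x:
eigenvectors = [[0.97+0.00j, -0.03-0.24j, (-0.03+0.24j)], [(0.21+0j), 0.69+0.00j, (0.69-0j)], [(-0.15+0j), (0.57-0.37j), 0.57+0.37j]]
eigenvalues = [(0.35+0j), (-0.28+0.08j), (-0.28-0.08j)]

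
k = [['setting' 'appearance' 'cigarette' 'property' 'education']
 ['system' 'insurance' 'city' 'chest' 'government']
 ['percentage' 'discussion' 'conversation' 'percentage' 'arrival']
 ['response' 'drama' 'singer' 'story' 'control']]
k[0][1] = 'appearance'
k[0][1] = 'appearance'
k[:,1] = ['appearance', 'insurance', 'discussion', 'drama']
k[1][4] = 'government'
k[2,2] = 'conversation'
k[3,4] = 'control'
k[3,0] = 'response'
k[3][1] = 'drama'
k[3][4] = 'control'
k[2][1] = 'discussion'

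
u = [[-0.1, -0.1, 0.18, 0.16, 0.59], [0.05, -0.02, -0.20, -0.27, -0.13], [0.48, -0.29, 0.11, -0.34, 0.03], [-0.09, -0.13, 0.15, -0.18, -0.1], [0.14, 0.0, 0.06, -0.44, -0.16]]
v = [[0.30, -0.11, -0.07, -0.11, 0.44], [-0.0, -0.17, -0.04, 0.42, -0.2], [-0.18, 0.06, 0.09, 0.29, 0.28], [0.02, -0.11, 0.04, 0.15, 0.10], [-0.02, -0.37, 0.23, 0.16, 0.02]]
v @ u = [[0.0, 0.01, 0.08, -0.07, 0.13], [-0.09, -0.04, 0.08, 0.07, 0.01], [0.08, -0.05, 0.03, -0.25, -0.19], [0.01, -0.03, 0.06, -0.05, -0.00], [0.08, -0.08, 0.12, -0.02, 0.02]]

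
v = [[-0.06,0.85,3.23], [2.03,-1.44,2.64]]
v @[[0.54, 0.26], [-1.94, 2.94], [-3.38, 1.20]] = [[-12.6, 6.36], [-5.03, -0.54]]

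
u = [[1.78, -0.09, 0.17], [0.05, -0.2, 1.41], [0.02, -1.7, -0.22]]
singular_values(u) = [1.83, 1.7, 1.39]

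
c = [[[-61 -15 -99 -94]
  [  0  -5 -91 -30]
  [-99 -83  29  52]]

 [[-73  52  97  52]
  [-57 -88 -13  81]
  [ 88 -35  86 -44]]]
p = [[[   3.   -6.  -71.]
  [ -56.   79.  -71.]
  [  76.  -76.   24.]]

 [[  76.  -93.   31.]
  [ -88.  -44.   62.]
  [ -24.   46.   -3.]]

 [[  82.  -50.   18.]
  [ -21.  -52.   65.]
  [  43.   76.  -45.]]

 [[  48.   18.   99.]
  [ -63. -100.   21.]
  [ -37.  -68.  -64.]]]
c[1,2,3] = -44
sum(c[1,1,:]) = -77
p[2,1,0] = -21.0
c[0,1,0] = 0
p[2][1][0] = -21.0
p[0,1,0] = -56.0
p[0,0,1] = -6.0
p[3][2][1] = -68.0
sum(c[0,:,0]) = -160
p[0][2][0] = 76.0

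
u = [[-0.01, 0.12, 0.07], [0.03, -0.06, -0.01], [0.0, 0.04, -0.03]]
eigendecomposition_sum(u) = [[0.02, 0.04, 0.02],[0.01, 0.01, 0.01],[0.00, 0.01, 0.00]] + [[-0.04, 0.10, 0.08], [0.05, -0.11, -0.09], [-0.04, 0.09, 0.07]] + [[0.01, -0.02, -0.03],  [-0.02, 0.04, 0.07],  [0.03, -0.05, -0.11]]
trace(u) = -0.10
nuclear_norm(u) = 0.23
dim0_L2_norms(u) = [0.03, 0.14, 0.08]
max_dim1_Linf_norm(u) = 0.12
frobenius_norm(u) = 0.16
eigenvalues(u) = [0.04, -0.08, -0.06]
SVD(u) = [[-0.90,-0.32,0.29], [0.41,-0.39,0.83], [-0.16,0.86,0.48]] @ diag([0.15352307560231912, 0.049244652557727635, 0.022486205817640322]) @ [[0.14, -0.9, -0.41], [-0.17, 0.38, -0.91], [0.98, 0.19, -0.1]]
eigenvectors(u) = [[0.95,-0.58,0.23], [0.28,0.63,-0.56], [0.16,-0.51,0.80]]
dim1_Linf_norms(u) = [0.12, 0.06, 0.04]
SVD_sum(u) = [[-0.02, 0.12, 0.06], [0.01, -0.06, -0.03], [-0.0, 0.02, 0.01]] + [[0.0,-0.01,0.01], [0.00,-0.01,0.02], [-0.01,0.02,-0.04]] + [[0.01, 0.0, -0.00], [0.02, 0.0, -0.00], [0.01, 0.00, -0.00]]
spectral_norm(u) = 0.15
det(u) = 0.00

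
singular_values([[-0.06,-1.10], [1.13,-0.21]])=[1.2, 1.05]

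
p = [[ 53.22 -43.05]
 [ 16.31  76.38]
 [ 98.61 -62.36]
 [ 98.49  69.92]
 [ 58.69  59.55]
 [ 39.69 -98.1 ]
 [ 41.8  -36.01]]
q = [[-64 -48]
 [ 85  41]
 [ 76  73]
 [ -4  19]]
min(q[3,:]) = -4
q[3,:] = [-4, 19]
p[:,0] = [53.22, 16.31, 98.61, 98.49, 58.69, 39.69, 41.8]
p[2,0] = 98.61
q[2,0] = 76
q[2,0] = 76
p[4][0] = 58.69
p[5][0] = 39.69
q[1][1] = 41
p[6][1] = -36.01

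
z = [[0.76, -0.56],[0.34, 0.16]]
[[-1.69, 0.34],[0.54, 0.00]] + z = [[-0.93, -0.22], [0.88, 0.16]]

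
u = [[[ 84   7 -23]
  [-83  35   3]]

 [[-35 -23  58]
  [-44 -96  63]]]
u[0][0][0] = 84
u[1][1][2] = 63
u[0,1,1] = 35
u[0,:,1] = [7, 35]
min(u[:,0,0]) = -35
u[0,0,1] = 7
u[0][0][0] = 84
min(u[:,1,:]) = -96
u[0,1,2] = 3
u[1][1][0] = -44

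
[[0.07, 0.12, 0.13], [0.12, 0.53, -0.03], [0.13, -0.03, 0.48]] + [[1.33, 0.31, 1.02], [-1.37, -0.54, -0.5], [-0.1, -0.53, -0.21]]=[[1.40, 0.43, 1.15], [-1.25, -0.01, -0.53], [0.03, -0.56, 0.27]]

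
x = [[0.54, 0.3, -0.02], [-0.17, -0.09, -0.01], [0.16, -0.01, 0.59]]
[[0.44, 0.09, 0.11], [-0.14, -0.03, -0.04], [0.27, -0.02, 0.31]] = x @ [[0.84, -0.03, 0.23], [-0.03, 0.35, -0.02], [0.23, -0.02, 0.47]]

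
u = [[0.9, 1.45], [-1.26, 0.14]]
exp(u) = [[0.93, 1.81], [-1.57, -0.02]]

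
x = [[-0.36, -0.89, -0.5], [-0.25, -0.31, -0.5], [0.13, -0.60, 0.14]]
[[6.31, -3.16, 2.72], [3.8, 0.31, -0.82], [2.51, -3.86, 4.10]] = x@[[3.18, 1.75, -1.71], [-4.93, 5.65, -5.78], [-6.13, -5.0, 6.07]]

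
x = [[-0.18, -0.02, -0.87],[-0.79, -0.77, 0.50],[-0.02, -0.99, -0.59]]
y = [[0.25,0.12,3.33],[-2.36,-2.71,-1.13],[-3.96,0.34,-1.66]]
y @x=[[-0.21, -3.39, -2.12], [2.59, 3.25, 1.36], [0.48, 1.46, 4.59]]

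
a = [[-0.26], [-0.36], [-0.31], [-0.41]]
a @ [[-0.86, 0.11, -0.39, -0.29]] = [[0.22, -0.03, 0.1, 0.08], [0.31, -0.04, 0.14, 0.1], [0.27, -0.03, 0.12, 0.09], [0.35, -0.05, 0.16, 0.12]]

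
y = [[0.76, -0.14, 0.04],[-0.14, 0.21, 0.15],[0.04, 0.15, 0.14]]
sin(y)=[[0.68, -0.12, 0.04], [-0.12, 0.2, 0.15], [0.04, 0.15, 0.14]]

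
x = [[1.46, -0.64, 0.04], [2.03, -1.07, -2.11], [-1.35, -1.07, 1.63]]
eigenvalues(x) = [(1.78+0.71j), (1.78-0.71j), (-1.55+0j)]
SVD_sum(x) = [[0.83, -0.15, -0.75],[2.22, -0.41, -2.03],[-1.42, 0.26, 1.29]] + [[0.16, -0.78, 0.34], [0.1, -0.48, 0.21], [0.25, -1.21, 0.52]] + [[0.47, 0.29, 0.46], [-0.29, -0.18, -0.29], [-0.19, -0.12, -0.18]]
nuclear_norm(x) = 6.35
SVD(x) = [[-0.30, -0.52, 0.80], [-0.81, -0.32, -0.50], [0.51, -0.8, -0.32]] @ diag([3.774288862704929, 1.684706181985367, 0.8952701610362225]) @ [[-0.73,0.13,0.67], [-0.19,0.90,-0.39], [0.65,0.41,0.64]]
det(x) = -5.69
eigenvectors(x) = [[0.25-0.32j,(0.25+0.32j),0.19+0.00j], [-0.43-0.12j,(-0.43+0.12j),(0.9+0j)], [(0.79+0j),(0.79-0j),0.38+0.00j]]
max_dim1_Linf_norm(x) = 2.11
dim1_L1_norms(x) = [2.14, 5.21, 4.05]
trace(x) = 2.02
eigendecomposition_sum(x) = [[0.68+1.05j, (-0.19+0.02j), 0.11-0.57j], [(0.77-1.14j), (0.11+0.18j), (-0.63+0.14j)], [(-0.78+2.3j), (-0.26-0.25j), 1.00-0.52j]] + [[0.68-1.05j, (-0.19-0.02j), (0.11+0.57j)],[(0.77+1.14j), 0.11-0.18j, -0.63-0.14j],[-0.78-2.30j, (-0.26+0.25j), (1+0.52j)]] + [[(0.1+0j),-0.27-0.00j,(-0.18-0j)],  [(0.48+0j),(-1.28-0j),-0.86-0.00j],  [0.20+0.00j,(-0.54-0j),(-0.36-0j)]]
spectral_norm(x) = 3.77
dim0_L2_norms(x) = [2.84, 1.64, 2.67]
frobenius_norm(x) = 4.23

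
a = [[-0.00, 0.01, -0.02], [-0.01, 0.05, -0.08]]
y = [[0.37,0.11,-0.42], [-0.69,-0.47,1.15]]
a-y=[[-0.37, -0.1, 0.40], [0.68, 0.52, -1.23]]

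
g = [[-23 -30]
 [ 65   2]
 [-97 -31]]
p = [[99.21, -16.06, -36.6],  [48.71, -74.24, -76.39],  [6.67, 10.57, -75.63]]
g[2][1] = -31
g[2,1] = -31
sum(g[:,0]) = -55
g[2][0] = -97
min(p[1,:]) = -76.39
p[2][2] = -75.63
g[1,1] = 2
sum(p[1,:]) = -101.91999999999999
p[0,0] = 99.21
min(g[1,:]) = 2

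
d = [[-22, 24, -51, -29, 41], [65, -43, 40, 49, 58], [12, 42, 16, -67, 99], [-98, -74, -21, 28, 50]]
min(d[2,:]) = -67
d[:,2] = [-51, 40, 16, -21]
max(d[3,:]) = 50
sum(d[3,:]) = -115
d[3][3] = 28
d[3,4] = 50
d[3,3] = 28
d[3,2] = -21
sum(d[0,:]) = -37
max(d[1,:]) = 65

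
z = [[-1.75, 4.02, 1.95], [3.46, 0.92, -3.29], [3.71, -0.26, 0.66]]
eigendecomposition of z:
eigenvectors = [[0.72+0.00j, (-0.41-0.32j), (-0.41+0.32j)], [-0.56+0.00j, -0.03-0.53j, (-0.03+0.53j)], [-0.42+0.00j, (-0.67+0j), (-0.67-0j)]]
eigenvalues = [(-6.02+0j), (2.92+1.57j), (2.92-1.57j)]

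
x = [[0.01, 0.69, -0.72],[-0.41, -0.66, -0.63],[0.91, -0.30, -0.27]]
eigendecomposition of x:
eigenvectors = [[-0.70+0.00j,-0.70-0.00j,(-0.17+0j)], [-0.10-0.39j,-0.10+0.39j,(0.82+0j)], [-0.06+0.59j,-0.06-0.59j,(0.55+0j)]]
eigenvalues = [(0.04+1j), (0.04-1j), (-1+0j)]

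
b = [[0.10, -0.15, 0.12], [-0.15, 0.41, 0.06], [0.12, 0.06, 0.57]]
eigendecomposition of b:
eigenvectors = [[-0.9, -0.40, 0.18], [-0.37, 0.92, 0.16], [0.23, -0.07, 0.97]]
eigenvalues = [0.01, 0.47, 0.6]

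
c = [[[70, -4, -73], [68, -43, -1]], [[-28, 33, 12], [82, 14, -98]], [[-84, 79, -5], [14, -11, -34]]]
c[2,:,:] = [[-84, 79, -5], [14, -11, -34]]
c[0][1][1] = -43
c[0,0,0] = 70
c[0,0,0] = 70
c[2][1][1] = -11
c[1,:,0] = [-28, 82]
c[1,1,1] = 14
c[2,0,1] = 79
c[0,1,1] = -43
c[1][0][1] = 33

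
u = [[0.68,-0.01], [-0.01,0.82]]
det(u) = 0.56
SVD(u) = [[-0.07,1.0], [1.00,0.07]] @ diag([0.8207106781186547, 0.6792893218813452]) @ [[-0.07, 1.00], [1.00, 0.07]]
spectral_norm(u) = 0.82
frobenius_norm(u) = 1.07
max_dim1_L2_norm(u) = 0.82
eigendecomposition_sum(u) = [[0.68, 0.05], [0.05, 0.00]] + [[0.0, -0.06], [-0.06, 0.82]]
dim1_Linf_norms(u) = [0.68, 0.82]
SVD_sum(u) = [[0.0, -0.06], [-0.06, 0.82]] + [[0.68, 0.05], [0.05, 0.00]]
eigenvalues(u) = [0.68, 0.82]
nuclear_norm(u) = 1.50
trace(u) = 1.50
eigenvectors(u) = [[-1.0, 0.07], [-0.07, -1.00]]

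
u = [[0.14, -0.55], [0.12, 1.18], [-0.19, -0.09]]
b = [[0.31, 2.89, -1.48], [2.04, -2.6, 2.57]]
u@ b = [[-1.08, 1.83, -1.62], [2.44, -2.72, 2.85], [-0.24, -0.32, 0.05]]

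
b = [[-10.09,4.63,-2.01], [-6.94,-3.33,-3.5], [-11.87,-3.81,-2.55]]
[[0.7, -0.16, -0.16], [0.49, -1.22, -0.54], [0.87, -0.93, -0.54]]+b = [[-9.39, 4.47, -2.17],[-6.45, -4.55, -4.04],[-11.0, -4.74, -3.09]]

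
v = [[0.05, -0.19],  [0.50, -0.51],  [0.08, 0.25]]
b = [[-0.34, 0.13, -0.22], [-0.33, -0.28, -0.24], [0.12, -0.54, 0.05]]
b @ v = [[0.03, -0.06], [-0.18, 0.15], [-0.26, 0.27]]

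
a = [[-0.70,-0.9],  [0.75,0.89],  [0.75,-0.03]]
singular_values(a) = [1.7, 0.58]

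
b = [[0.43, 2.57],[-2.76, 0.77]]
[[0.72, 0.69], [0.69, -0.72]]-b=[[0.29, -1.88],  [3.45, -1.49]]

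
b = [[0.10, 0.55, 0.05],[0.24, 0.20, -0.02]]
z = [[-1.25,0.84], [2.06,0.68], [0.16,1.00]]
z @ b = [[0.08, -0.52, -0.08], [0.37, 1.27, 0.09], [0.26, 0.29, -0.01]]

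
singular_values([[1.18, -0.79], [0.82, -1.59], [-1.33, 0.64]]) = [2.61, 0.78]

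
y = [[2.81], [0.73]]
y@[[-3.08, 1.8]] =[[-8.65, 5.06], [-2.25, 1.31]]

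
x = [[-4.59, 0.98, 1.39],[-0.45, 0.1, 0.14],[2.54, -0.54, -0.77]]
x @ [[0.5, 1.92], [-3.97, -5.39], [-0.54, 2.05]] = [[-6.94, -11.25], [-0.70, -1.12], [3.83, 6.21]]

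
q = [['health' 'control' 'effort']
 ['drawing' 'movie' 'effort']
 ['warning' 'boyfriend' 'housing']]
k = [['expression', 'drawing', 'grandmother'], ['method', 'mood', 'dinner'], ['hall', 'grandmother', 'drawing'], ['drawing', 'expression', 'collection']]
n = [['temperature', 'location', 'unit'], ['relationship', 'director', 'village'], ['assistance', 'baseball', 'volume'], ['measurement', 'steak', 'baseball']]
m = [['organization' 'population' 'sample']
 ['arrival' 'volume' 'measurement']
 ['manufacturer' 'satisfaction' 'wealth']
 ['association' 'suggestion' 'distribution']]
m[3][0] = 'association'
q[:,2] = ['effort', 'effort', 'housing']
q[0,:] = ['health', 'control', 'effort']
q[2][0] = 'warning'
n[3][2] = 'baseball'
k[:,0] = ['expression', 'method', 'hall', 'drawing']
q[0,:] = ['health', 'control', 'effort']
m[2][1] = 'satisfaction'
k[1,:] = ['method', 'mood', 'dinner']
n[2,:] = ['assistance', 'baseball', 'volume']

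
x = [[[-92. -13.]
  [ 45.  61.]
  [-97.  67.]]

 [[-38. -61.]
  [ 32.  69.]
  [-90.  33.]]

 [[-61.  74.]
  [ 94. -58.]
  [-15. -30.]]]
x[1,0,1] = -61.0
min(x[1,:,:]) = -90.0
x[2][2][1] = -30.0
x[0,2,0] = -97.0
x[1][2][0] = -90.0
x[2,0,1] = 74.0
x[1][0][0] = -38.0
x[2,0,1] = 74.0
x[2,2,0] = -15.0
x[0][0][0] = -92.0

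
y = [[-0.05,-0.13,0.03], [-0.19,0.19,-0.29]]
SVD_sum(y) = [[0.03, -0.04, 0.05],[-0.18, 0.21, -0.29]] + [[-0.08, -0.09, -0.02], [-0.01, -0.02, -0.0]]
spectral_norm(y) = 0.40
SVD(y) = [[-0.17, 0.99], [0.99, 0.17]] @ diag([0.40047197802469325, 0.12736638024608227]) @ [[-0.45, 0.52, -0.73], [-0.64, -0.76, -0.15]]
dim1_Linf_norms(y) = [0.13, 0.29]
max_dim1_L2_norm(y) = 0.4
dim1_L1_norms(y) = [0.21, 0.67]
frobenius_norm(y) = 0.42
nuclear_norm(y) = 0.53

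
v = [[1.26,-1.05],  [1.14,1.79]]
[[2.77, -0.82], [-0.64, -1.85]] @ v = [[2.56, -4.38], [-2.92, -2.64]]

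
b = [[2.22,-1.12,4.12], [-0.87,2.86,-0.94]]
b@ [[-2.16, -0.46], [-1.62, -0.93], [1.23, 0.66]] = [[2.09,2.74], [-3.91,-2.88]]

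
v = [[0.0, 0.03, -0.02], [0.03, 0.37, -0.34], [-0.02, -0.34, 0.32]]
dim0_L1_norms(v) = [0.05, 0.74, 0.68]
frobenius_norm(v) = 0.69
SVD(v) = [[-0.05, 0.52, -0.85], [-0.73, 0.56, 0.39], [0.68, 0.64, 0.35]] @ diag([0.6877598111106127, 0.0075982499678514245, 0.005358061078464038]) @ [[-0.05, -0.73, 0.68], [0.52, 0.56, 0.64], [0.85, -0.39, -0.35]]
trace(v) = 0.69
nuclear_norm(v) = 0.70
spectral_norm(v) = 0.69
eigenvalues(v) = [0.69, -0.01, 0.01]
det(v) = -0.00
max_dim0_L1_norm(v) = 0.74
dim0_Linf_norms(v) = [0.03, 0.37, 0.34]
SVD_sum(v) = [[0.0,0.03,-0.02], [0.03,0.37,-0.34], [-0.02,-0.34,0.32]] + [[0.0, 0.00, 0.0], [0.00, 0.0, 0.00], [0.0, 0.00, 0.0]] + [[-0.0, 0.0, 0.00], [0.00, -0.00, -0.00], [0.0, -0.0, -0.00]]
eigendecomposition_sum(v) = [[0.00, 0.03, -0.02],[0.03, 0.37, -0.34],[-0.02, -0.34, 0.32]] + [[-0.00, 0.0, 0.0],  [0.0, -0.00, -0.00],  [0.00, -0.0, -0.0]] + [[0.0,0.00,0.00], [0.00,0.0,0.00], [0.0,0.0,0.0]]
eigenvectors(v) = [[-0.05, -0.85, 0.52], [-0.73, 0.39, 0.56], [0.68, 0.35, 0.64]]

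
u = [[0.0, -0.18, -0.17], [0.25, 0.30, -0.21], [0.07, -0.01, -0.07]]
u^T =[[0.00, 0.25, 0.07], [-0.18, 0.3, -0.01], [-0.17, -0.21, -0.07]]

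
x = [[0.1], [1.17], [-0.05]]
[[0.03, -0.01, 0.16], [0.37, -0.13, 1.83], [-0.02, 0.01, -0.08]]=x @ [[0.32, -0.11, 1.56]]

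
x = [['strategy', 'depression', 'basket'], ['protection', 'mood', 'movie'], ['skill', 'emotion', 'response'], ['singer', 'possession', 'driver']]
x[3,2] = 'driver'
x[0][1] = 'depression'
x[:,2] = ['basket', 'movie', 'response', 'driver']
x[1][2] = 'movie'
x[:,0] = ['strategy', 'protection', 'skill', 'singer']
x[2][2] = 'response'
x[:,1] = ['depression', 'mood', 'emotion', 'possession']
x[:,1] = ['depression', 'mood', 'emotion', 'possession']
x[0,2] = 'basket'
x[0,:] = ['strategy', 'depression', 'basket']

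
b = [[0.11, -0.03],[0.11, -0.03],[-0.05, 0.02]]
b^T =[[0.11,0.11,-0.05], [-0.03,-0.03,0.02]]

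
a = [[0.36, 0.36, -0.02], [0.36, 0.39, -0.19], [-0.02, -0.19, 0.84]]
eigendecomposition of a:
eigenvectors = [[0.69, -0.65, -0.31], [-0.71, -0.53, -0.47], [-0.14, -0.55, 0.82]]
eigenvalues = [-0.0, 0.63, 0.96]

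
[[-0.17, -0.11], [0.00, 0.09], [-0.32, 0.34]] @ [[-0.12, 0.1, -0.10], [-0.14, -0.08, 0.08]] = [[0.04, -0.01, 0.01], [-0.01, -0.01, 0.01], [-0.01, -0.06, 0.06]]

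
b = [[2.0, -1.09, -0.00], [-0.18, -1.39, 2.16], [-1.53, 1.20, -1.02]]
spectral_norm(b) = 3.42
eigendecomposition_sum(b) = [[1.91, -0.68, -0.43],  [-0.72, 0.26, 0.16],  [-1.10, 0.39, 0.25]] + [[-0.06, -0.03, -0.09], [-0.13, -0.07, -0.18], [-0.07, -0.04, -0.1]] + [[0.16, -0.38, 0.52], [0.67, -1.58, 2.18], [-0.36, 0.84, -1.16]]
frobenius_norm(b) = 4.08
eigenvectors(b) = [[-0.82, 0.39, -0.21], [0.31, 0.8, -0.86], [0.48, 0.46, 0.46]]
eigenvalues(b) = [2.41, -0.23, -2.59]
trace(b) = -0.41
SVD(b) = [[-0.53, 0.63, 0.57], [-0.57, -0.76, 0.31], [0.63, -0.16, 0.76]] @ diag([3.419220897567035, 2.216216036371313, 0.19187218081710114]) @ [[-0.56, 0.62, -0.55], [0.74, 0.08, -0.67], [-0.37, -0.78, -0.50]]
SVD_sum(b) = [[1.01, -1.12, 0.99], [1.09, -1.21, 1.07], [-1.21, 1.34, -1.18]] + [[1.03, 0.11, -0.93], [-1.25, -0.13, 1.12], [-0.26, -0.03, 0.24]] + [[-0.04, -0.09, -0.06], [-0.02, -0.05, -0.03], [-0.05, -0.11, -0.07]]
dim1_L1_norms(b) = [3.09, 3.73, 3.75]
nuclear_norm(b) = 5.83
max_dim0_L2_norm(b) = 2.52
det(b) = 1.45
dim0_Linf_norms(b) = [2.0, 1.39, 2.16]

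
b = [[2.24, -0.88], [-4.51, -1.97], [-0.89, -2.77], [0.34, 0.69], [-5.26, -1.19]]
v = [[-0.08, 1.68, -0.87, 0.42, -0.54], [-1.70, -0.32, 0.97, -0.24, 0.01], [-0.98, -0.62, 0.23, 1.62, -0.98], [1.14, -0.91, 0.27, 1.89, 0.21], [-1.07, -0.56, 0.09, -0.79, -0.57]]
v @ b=[[-4.00, 0.10], [-3.36, -0.74], [6.10, 3.73], [5.96, 1.10], [2.78, 1.93]]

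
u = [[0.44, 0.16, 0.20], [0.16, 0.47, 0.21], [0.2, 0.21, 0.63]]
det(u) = 0.09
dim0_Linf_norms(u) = [0.44, 0.47, 0.63]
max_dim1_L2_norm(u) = 0.69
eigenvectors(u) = [[0.48, 0.79, -0.39],[0.51, -0.61, -0.6],[0.72, -0.09, 0.69]]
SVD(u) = [[-0.48, -0.39, -0.79],[-0.51, -0.6, 0.61],[-0.72, 0.69, 0.09]] @ diag([0.912901275569442, 0.33335915742458133, 0.2937395670059764]) @ [[-0.48,-0.51,-0.72], [-0.39,-0.60,0.69], [-0.79,0.61,0.09]]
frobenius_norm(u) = 1.02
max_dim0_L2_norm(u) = 0.69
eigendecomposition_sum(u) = [[0.21, 0.22, 0.31], [0.22, 0.24, 0.33], [0.31, 0.33, 0.47]] + [[0.18, -0.14, -0.02], [-0.14, 0.11, 0.02], [-0.02, 0.02, 0.0]] + [[0.05, 0.08, -0.09], [0.08, 0.12, -0.14], [-0.09, -0.14, 0.16]]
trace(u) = 1.54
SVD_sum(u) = [[0.21, 0.22, 0.31], [0.22, 0.24, 0.33], [0.31, 0.33, 0.47]] + [[0.05, 0.08, -0.09], [0.08, 0.12, -0.14], [-0.09, -0.14, 0.16]] + [[0.18,-0.14,-0.02], [-0.14,0.11,0.02], [-0.02,0.02,0.00]]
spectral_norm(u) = 0.91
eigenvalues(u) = [0.91, 0.29, 0.33]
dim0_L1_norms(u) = [0.8, 0.84, 1.04]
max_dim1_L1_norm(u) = 1.04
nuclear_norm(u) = 1.54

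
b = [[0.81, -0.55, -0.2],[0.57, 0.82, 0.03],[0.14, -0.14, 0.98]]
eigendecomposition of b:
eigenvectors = [[(-0.7+0j),(-0.7-0j),(-0.14+0j)],[0.03+0.68j,0.03-0.68j,(-0.29+0j)],[(-0.1+0.2j),(-0.1-0.2j),(0.95+0j)]]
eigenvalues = [(0.8+0.59j), (0.8-0.59j), (1+0j)]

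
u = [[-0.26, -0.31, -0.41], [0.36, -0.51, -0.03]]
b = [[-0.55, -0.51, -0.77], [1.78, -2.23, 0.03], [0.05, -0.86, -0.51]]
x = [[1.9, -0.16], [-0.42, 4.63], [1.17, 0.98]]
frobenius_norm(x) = 5.25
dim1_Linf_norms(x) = [1.9, 4.63, 1.17]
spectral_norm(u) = 0.67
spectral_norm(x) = 4.74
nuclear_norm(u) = 1.19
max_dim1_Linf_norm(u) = 0.51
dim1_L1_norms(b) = [1.83, 4.04, 1.42]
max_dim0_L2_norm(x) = 4.74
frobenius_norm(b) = 3.21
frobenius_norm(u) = 0.85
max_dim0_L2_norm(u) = 0.6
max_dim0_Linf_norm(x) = 4.63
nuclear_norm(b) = 4.22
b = x @ u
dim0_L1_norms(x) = [3.49, 5.77]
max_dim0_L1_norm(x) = 5.77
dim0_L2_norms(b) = [1.86, 2.44, 0.92]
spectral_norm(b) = 2.95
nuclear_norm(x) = 7.00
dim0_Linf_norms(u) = [0.36, 0.51, 0.41]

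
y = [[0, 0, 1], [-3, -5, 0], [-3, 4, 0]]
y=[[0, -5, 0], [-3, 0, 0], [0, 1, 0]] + [[0, 5, 1], [0, -5, 0], [-3, 3, 0]]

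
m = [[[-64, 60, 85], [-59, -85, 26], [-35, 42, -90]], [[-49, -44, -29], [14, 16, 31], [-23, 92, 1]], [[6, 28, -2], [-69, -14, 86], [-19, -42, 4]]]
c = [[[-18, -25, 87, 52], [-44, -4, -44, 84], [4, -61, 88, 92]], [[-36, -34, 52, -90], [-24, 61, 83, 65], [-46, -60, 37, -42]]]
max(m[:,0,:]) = 85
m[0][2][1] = 42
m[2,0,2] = -2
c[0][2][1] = -61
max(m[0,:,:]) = 85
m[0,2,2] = -90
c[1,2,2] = 37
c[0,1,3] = 84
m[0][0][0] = -64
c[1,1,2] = 83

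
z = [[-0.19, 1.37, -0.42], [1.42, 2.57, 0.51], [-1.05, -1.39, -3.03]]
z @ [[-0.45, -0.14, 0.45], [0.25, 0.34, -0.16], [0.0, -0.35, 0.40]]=[[0.43, 0.64, -0.47], [0.0, 0.50, 0.43], [0.13, 0.73, -1.46]]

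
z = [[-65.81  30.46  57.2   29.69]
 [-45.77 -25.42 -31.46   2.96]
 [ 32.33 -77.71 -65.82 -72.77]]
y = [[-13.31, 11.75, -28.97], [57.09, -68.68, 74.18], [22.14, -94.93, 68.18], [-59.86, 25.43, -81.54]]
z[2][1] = -77.71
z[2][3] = -72.77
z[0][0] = -65.81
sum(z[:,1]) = -72.66999999999999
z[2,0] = 32.33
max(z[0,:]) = 57.2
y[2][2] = 68.18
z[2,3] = -72.77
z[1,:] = [-45.77, -25.42, -31.46, 2.96]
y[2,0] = 22.14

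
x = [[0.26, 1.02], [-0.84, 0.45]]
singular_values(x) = [1.13, 0.86]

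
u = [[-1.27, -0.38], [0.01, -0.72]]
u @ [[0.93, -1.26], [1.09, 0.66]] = [[-1.60,1.35], [-0.78,-0.49]]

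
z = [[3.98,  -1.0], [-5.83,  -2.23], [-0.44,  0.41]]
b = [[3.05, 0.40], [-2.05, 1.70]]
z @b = [[14.19,-0.11], [-13.21,-6.12], [-2.18,0.52]]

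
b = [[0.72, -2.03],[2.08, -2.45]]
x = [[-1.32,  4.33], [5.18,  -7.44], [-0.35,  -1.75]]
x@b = [[8.06, -7.93], [-11.75, 7.71], [-3.89, 5.00]]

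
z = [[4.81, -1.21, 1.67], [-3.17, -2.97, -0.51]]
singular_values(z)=[6.04, 3.18]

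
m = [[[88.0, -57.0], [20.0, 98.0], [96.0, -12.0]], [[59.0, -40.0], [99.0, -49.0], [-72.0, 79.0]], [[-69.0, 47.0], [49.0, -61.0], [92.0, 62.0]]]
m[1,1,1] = -49.0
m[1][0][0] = 59.0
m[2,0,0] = -69.0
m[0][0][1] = -57.0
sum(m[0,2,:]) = 84.0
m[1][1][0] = 99.0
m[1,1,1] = -49.0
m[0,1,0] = 20.0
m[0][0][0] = 88.0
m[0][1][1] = 98.0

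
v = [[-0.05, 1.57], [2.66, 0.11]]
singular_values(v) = [2.66, 1.57]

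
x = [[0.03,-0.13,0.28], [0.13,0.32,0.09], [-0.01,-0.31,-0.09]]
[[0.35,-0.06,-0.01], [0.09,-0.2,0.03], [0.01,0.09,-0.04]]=x @[[0.94, -0.91, -0.09], [-0.36, -0.19, 0.11], [0.97, -0.19, 0.03]]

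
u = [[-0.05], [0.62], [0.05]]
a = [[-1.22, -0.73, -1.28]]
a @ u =[[-0.46]]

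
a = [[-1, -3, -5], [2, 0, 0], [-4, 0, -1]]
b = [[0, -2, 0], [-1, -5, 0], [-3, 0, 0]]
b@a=[[-4, 0, 0], [-9, 3, 5], [3, 9, 15]]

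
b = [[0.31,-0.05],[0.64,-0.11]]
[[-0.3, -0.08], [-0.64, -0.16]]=b @[[-0.75,-0.22], [1.44,0.14]]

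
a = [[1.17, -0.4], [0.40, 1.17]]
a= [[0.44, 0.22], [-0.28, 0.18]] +[[0.73, -0.62], [0.68, 0.99]]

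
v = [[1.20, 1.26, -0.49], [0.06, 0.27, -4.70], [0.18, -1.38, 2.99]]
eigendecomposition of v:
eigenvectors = [[0.36, -0.99, 0.38], [0.70, -0.11, -0.88], [-0.62, 0.01, -0.30]]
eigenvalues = [4.45, 1.35, -1.34]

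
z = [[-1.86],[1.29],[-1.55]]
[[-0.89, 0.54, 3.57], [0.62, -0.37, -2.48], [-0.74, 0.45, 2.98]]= z @ [[0.48, -0.29, -1.92]]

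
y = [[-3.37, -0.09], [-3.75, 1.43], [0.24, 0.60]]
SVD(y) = [[-0.64, 0.64], [-0.77, -0.55], [0.02, -0.54]] @ diag([5.145949605622622, 1.1870984190000318]) @ [[0.98, -0.20], [-0.2, -0.98]]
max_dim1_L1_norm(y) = 5.18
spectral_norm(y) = 5.15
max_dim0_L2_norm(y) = 5.05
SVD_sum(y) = [[-3.22, 0.66], [-3.88, 0.79], [0.11, -0.02]] + [[-0.15, -0.75], [0.13, 0.64], [0.13, 0.62]]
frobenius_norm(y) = 5.28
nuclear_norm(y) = 6.33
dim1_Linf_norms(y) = [3.37, 3.75, 0.6]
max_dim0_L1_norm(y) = 7.36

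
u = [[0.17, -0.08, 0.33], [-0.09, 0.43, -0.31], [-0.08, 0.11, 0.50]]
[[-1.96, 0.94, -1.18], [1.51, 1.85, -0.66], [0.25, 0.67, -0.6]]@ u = [[-0.32, 0.43, -1.53], [0.14, 0.60, -0.41], [0.03, 0.2, -0.43]]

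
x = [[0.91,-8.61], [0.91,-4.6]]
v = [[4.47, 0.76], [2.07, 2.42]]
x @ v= [[-13.75,-20.14], [-5.45,-10.44]]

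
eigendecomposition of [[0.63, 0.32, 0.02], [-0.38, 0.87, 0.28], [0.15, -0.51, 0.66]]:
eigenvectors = [[-0.62+0.00j, 0.10-0.39j, (0.1+0.39j)], [-0.11+0.00j, (0.65+0j), 0.65-0.00j], [(-0.78+0j), -0.20+0.61j, (-0.2-0.61j)]]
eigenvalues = [(0.71+0j), (0.73+0.49j), (0.73-0.49j)]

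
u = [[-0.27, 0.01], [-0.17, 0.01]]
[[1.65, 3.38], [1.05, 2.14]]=u @ [[-6.06, -12.40], [1.61, 2.82]]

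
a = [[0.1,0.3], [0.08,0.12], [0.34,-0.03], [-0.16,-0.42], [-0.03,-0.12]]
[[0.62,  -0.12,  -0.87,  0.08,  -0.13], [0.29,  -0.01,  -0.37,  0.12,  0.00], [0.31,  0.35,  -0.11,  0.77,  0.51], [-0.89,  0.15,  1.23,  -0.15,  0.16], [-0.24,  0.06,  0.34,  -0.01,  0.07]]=a@[[1.06, 0.97, -0.55, 2.22, 1.43], [1.72, -0.72, -2.73, -0.48, -0.92]]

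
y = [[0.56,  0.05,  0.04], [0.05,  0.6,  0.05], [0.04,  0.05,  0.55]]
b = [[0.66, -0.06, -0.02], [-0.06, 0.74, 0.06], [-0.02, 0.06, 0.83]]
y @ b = [[0.37, 0.01, 0.02], [-0.00, 0.44, 0.08], [0.01, 0.07, 0.46]]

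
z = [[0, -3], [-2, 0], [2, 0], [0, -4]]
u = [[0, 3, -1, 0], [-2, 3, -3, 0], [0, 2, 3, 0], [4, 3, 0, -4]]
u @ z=[[-8, 0], [-12, 6], [2, 0], [-6, 4]]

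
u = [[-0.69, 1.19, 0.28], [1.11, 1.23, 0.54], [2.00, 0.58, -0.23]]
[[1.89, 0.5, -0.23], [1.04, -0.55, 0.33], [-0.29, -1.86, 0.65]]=u@[[-0.51, -0.73, 0.32],[1.28, -0.26, -0.0],[0.06, 1.08, -0.04]]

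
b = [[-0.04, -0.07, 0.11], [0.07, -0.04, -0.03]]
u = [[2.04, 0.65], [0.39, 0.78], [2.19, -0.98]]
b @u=[[0.13, -0.19], [0.06, 0.04]]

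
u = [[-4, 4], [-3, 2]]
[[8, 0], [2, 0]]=u @ [[2, 0], [4, 0]]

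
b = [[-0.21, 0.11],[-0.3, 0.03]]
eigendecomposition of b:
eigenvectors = [[0.34-0.39j, (0.34+0.39j)],[0.86+0.00j, 0.86-0.00j]]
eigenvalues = [(-0.09+0.14j), (-0.09-0.14j)]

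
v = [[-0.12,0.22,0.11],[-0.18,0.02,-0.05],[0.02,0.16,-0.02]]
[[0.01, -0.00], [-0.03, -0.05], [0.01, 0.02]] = v @ [[0.10, 0.26], [0.04, 0.09], [0.16, 0.06]]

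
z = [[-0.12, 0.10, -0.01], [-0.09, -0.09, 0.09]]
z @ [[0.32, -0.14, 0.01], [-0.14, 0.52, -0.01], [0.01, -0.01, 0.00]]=[[-0.05, 0.07, -0.00], [-0.02, -0.04, 0.0]]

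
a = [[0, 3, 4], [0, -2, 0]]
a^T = [[0, 0], [3, -2], [4, 0]]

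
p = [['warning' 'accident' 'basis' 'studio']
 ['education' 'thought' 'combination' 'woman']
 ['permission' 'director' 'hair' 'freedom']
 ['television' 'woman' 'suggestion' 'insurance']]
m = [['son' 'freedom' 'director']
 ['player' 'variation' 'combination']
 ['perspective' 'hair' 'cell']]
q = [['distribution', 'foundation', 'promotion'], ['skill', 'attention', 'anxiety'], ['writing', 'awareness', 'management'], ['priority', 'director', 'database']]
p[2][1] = 'director'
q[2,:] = ['writing', 'awareness', 'management']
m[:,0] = ['son', 'player', 'perspective']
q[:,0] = ['distribution', 'skill', 'writing', 'priority']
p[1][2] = 'combination'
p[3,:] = ['television', 'woman', 'suggestion', 'insurance']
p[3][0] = 'television'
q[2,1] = 'awareness'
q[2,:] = ['writing', 'awareness', 'management']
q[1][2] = 'anxiety'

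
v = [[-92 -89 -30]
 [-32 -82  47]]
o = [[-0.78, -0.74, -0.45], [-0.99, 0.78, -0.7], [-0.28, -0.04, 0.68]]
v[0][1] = -89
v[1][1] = -82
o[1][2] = -0.7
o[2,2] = 0.678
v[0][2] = -30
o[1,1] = 0.779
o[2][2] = 0.678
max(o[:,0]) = -0.276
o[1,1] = 0.779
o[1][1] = 0.779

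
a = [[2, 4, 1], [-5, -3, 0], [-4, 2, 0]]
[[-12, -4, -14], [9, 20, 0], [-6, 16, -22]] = a @ [[0, -4, 3], [-3, 0, -5], [0, 4, 0]]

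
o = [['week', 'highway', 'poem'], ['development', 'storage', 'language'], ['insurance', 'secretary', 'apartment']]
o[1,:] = ['development', 'storage', 'language']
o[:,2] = ['poem', 'language', 'apartment']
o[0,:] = ['week', 'highway', 'poem']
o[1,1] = 'storage'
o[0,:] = ['week', 'highway', 'poem']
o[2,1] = 'secretary'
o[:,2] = ['poem', 'language', 'apartment']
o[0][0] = 'week'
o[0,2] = 'poem'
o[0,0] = 'week'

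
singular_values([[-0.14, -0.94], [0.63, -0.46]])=[1.06, 0.62]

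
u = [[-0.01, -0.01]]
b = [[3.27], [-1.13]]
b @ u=[[-0.03, -0.03],[0.01, 0.01]]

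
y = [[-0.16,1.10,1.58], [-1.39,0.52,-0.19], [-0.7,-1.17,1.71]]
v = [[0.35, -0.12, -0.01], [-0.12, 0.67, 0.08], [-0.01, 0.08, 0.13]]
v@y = [[0.12, 0.33, 0.56],[-0.97, 0.12, -0.18],[-0.20, -0.12, 0.19]]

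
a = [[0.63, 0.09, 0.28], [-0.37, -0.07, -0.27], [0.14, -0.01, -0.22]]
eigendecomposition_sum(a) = [[0.64, 0.08, 0.19], [-0.38, -0.05, -0.11], [0.11, 0.01, 0.03]] + [[0.00, 0.0, -0.00], [-0.00, -0.01, 0.00], [0.0, 0.00, -0.00]] + [[-0.01, 0.01, 0.09],[0.02, -0.02, -0.16],[0.03, -0.02, -0.25]]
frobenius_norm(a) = 0.88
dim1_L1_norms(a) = [1.0, 0.71, 0.37]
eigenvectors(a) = [[-0.85, -0.09, -0.30], [0.51, 0.99, 0.51], [-0.15, -0.11, 0.81]]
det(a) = 0.00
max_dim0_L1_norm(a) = 1.14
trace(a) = 0.34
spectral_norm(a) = 0.83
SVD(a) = [[-0.83, -0.14, -0.53], [0.55, -0.26, -0.79], [-0.03, -0.95, 0.3]] @ diag([0.8318418202913702, 0.2724290645889369, 0.004646588160813934]) @ [[-0.88, -0.14, -0.45], [-0.46, 0.06, 0.88], [-0.10, 0.99, -0.11]]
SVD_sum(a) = [[0.61,0.09,0.31],[-0.4,-0.06,-0.21],[0.02,0.00,0.01]] + [[0.02, -0.0, -0.03], [0.03, -0.00, -0.06], [0.12, -0.01, -0.23]] + [[0.0,-0.00,0.0],[0.00,-0.0,0.0],[-0.0,0.0,-0.0]]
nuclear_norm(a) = 1.11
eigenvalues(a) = [0.62, -0.01, -0.28]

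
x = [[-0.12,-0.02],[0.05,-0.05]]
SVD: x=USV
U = [[-0.92, 0.39],[0.39, 0.92]]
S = [0.13, 0.05]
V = [[1.0, -0.01], [-0.01, -1.00]]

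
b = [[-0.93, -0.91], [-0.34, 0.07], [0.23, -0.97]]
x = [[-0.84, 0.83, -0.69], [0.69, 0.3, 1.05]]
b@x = [[0.15, -1.04, -0.31], [0.33, -0.26, 0.31], [-0.86, -0.1, -1.18]]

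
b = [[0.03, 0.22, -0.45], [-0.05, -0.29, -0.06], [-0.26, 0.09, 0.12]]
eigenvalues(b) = [(0.42+0j), (-0.28+0.13j), (-0.28-0.13j)]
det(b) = 0.04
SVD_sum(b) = [[0.09, 0.24, -0.43], [-0.02, -0.05, 0.08], [-0.02, -0.05, 0.09]] + [[-0.00, 0.0, 0.0], [0.1, -0.20, -0.09], [-0.10, 0.19, 0.08]] + [[-0.06, -0.02, -0.02], [-0.14, -0.05, -0.05], [-0.14, -0.05, -0.06]]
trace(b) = -0.14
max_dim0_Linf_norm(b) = 0.45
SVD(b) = [[0.96, -0.01, 0.28], [-0.18, 0.72, 0.67], [-0.21, -0.69, 0.69]] @ diag([0.5177886164359868, 0.3322961075359452, 0.23146111035283193]) @ [[0.18, 0.48, -0.86], [0.43, -0.82, -0.37], [-0.88, -0.31, -0.35]]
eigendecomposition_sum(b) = [[(0.18+0j), 0.02-0.00j, (-0.28+0j)], [0.00+0.00j, -0j, (-0+0j)], [(-0.16+0j), -0.02+0.00j, 0.24+0.00j]] + [[(-0.08+0.05j), 0.10+0.20j, (-0.09+0.05j)], [-0.03-0.06j, -0.15+0.05j, (-0.03-0.06j)], [-0.05+0.03j, (0.05+0.13j), -0.06+0.03j]] + [[-0.08-0.05j, (0.1-0.2j), -0.09-0.05j], [-0.03+0.06j, (-0.15-0.05j), (-0.03+0.06j)], [-0.05-0.03j, 0.05-0.13j, (-0.06-0.03j)]]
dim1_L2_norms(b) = [0.5, 0.3, 0.3]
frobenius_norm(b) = 0.66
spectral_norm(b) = 0.52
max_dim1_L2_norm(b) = 0.5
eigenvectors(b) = [[0.76+0.00j,(-0.72+0j),(-0.72-0j)], [0j,(0.06-0.5j),0.06+0.50j], [-0.65+0.00j,-0.47-0.04j,-0.47+0.04j]]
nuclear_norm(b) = 1.08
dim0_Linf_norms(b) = [0.26, 0.29, 0.45]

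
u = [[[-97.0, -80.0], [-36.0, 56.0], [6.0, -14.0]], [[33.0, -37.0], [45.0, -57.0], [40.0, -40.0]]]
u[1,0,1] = -37.0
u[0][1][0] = -36.0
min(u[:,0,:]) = -97.0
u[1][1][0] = 45.0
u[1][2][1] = -40.0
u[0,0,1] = -80.0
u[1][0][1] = -37.0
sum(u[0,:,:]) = -165.0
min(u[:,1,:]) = -57.0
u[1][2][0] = 40.0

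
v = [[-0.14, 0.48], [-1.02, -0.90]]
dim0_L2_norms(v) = [1.03, 1.02]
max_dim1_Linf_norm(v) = 1.02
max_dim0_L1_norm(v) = 1.38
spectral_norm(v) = 1.38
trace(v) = -1.04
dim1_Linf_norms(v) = [0.48, 1.02]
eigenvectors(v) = [[-0.31-0.47j, (-0.31+0.47j)], [0.82+0.00j, (0.82-0j)]]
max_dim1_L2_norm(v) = 1.36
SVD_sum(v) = [[0.17, 0.17], [-0.97, -0.95]] + [[-0.31, 0.31],[-0.05, 0.05]]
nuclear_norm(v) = 1.83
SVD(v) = [[0.17, -0.99], [-0.99, -0.17]] @ diag([1.3787880327028954, 0.4464790710383625]) @ [[0.71, 0.70], [0.7, -0.71]]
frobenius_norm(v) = 1.45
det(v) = 0.62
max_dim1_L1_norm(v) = 1.92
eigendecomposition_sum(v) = [[(-0.07+0.46j), 0.24+0.21j], [(-0.51-0.45j), (-0.45+0.13j)]] + [[(-0.07-0.46j), 0.24-0.21j], [-0.51+0.45j, (-0.45-0.13j)]]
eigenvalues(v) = [(-0.52+0.59j), (-0.52-0.59j)]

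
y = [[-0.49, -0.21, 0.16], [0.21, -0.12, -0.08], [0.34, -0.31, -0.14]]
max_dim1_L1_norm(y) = 0.86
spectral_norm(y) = 0.67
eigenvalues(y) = [-0.55, -0.19, -0.0]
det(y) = -0.00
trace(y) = -0.75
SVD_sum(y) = [[-0.46,  0.05,  0.16], [0.22,  -0.03,  -0.08], [0.37,  -0.04,  -0.13]] + [[-0.03, -0.26, -0.01], [-0.01, -0.09, -0.00], [-0.03, -0.27, -0.01]] + [[0.0, -0.00, 0.0], [0.0, -0.0, 0.0], [-0.00, 0.0, -0.00]]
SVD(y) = [[-0.73, -0.68, -0.1], [0.35, -0.24, -0.9], [0.59, -0.69, 0.42]] @ diag([0.674108679052113, 0.38932609006993113, 0.0016384192000861693]) @ [[0.94, -0.11, -0.34], [0.12, 0.99, 0.02], [-0.33, 0.06, -0.94]]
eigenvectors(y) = [[0.54, -0.21, 0.33], [-0.40, -0.38, -0.05], [-0.74, -0.9, 0.94]]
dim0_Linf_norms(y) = [0.49, 0.31, 0.16]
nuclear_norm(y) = 1.07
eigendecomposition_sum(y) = [[-0.43, -0.1, 0.15], [0.32, 0.08, -0.11], [0.59, 0.14, -0.20]] + [[-0.06, -0.11, 0.02], [-0.11, -0.2, 0.03], [-0.25, -0.46, 0.06]] + [[0.00,  0.00,  -0.0],[-0.0,  -0.0,  0.00],[0.00,  0.01,  -0.00]]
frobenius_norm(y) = 0.78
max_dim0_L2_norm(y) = 0.63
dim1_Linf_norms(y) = [0.49, 0.21, 0.34]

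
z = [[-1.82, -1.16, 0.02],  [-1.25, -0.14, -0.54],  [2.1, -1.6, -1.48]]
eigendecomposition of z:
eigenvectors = [[0.29+0.00j, -0.28+0.31j, -0.28-0.31j],[-0.67+0.00j, 0.03+0.19j, 0.03-0.19j],[0.69+0.00j, (0.89+0j), (0.89-0j)]]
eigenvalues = [(0.95+0j), (-2.19+0.38j), (-2.19-0.38j)]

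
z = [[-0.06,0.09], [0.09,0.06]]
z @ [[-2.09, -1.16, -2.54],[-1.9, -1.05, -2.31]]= [[-0.05, -0.02, -0.06], [-0.3, -0.17, -0.37]]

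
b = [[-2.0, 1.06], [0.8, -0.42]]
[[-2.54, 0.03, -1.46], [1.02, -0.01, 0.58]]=b@ [[1.16, -0.19, 0.43], [-0.21, -0.33, -0.57]]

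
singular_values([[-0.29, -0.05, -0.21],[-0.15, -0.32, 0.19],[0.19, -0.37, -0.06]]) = [0.5, 0.38, 0.27]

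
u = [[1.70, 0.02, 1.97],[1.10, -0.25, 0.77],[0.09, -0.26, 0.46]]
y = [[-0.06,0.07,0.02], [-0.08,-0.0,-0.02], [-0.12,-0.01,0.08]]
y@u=[[-0.02, -0.02, -0.06],[-0.14, 0.0, -0.17],[-0.21, -0.02, -0.21]]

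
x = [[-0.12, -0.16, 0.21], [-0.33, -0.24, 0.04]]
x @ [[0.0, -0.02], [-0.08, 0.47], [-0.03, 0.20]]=[[0.01, -0.03],[0.02, -0.1]]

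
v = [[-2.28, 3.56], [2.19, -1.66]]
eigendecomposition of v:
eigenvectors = [[-0.82,-0.75], [0.57,-0.66]]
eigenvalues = [-4.78, 0.84]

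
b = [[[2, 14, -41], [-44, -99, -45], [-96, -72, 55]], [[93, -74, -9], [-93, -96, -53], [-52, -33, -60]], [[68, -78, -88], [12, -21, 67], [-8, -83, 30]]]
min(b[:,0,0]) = 2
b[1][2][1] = -33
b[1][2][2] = -60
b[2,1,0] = 12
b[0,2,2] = 55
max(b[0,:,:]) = 55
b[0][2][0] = -96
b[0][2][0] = -96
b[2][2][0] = -8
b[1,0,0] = 93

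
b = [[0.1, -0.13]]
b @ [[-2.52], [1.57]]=[[-0.46]]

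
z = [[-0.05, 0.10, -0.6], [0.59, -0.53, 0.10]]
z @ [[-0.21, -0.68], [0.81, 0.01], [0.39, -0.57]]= [[-0.14, 0.38], [-0.51, -0.46]]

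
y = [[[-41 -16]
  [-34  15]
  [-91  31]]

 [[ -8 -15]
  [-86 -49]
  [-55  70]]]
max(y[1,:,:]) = 70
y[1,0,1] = -15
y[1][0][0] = -8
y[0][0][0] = -41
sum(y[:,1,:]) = -154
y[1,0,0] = -8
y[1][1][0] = -86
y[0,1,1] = 15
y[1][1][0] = -86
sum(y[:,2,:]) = -45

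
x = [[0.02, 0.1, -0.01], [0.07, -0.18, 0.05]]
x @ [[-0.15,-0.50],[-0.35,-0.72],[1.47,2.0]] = [[-0.05, -0.1], [0.13, 0.19]]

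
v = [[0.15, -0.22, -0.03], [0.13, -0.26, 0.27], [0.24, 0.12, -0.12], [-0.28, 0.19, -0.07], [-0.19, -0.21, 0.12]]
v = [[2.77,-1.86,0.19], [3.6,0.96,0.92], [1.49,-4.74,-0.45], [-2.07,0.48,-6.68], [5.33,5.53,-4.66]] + [[-2.62, 1.64, -0.22], [-3.47, -1.22, -0.65], [-1.25, 4.86, 0.33], [1.79, -0.29, 6.61], [-5.52, -5.74, 4.78]]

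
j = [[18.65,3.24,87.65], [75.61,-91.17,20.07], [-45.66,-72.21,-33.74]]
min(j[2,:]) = -72.21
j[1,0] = 75.61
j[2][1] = -72.21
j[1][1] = -91.17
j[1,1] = -91.17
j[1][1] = -91.17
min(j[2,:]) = -72.21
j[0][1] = 3.24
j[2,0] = -45.66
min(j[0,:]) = 3.24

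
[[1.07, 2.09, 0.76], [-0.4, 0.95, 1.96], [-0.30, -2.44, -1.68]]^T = [[1.07,-0.40,-0.30], [2.09,0.95,-2.44], [0.76,1.96,-1.68]]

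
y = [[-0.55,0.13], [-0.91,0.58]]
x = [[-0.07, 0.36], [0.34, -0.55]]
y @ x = [[0.08,-0.27], [0.26,-0.65]]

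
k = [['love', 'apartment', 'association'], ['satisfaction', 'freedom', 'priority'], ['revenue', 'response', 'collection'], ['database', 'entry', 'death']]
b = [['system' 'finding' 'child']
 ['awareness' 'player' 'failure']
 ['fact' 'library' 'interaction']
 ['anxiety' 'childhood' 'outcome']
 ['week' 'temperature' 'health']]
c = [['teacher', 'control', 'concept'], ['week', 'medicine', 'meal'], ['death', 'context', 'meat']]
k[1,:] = ['satisfaction', 'freedom', 'priority']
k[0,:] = ['love', 'apartment', 'association']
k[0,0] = 'love'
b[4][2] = 'health'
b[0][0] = 'system'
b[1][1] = 'player'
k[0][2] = 'association'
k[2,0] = 'revenue'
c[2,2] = 'meat'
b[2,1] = 'library'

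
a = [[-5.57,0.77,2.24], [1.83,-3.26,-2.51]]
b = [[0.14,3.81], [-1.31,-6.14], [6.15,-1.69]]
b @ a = [[6.19,  -12.31,  -9.25],[-3.94,  19.01,  12.48],[-37.35,  10.24,  18.02]]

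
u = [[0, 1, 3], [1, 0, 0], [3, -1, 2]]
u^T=[[0, 1, 3], [1, 0, -1], [3, 0, 2]]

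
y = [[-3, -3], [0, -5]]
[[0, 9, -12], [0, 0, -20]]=y @ [[0, -3, 0], [0, 0, 4]]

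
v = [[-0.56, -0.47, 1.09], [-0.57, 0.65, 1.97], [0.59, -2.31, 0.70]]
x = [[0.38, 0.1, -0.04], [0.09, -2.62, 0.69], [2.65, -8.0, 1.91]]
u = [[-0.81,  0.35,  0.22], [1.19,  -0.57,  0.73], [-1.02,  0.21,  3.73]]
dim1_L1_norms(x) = [0.52, 3.4, 12.56]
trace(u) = 2.35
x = u @ v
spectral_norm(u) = 3.91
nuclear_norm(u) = 5.59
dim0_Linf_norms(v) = [0.59, 2.31, 1.97]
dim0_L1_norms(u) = [3.02, 1.13, 4.68]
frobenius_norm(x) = 9.07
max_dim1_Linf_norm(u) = 3.73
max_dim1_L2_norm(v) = 2.48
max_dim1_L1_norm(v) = 3.6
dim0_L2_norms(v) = [0.99, 2.45, 2.36]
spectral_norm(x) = 9.03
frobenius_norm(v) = 3.54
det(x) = 0.11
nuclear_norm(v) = 5.38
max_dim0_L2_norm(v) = 2.45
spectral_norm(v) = 2.58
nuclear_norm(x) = 9.86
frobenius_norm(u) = 4.25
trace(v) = 0.79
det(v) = -2.52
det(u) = -0.04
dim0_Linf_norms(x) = [2.65, 8.0, 1.91]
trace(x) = -0.33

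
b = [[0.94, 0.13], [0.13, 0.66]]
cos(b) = [[0.58, -0.09], [-0.09, 0.78]]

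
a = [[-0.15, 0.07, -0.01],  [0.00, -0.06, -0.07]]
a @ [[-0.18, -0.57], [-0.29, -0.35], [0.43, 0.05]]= [[0.00, 0.06], [-0.01, 0.02]]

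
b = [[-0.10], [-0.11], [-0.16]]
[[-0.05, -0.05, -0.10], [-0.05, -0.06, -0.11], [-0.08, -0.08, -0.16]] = b @ [[0.48, 0.51, 1.00]]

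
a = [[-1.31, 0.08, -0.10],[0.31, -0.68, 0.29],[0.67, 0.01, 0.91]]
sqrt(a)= [[(-0.01+1.14j), (-0-0.04j), (-0.04+0.05j)], [(0.05-0.16j), 0.00+0.82j, (0.17-0.15j)], [0.29-0.35j, 0.02-0.01j, (0.95-0.01j)]]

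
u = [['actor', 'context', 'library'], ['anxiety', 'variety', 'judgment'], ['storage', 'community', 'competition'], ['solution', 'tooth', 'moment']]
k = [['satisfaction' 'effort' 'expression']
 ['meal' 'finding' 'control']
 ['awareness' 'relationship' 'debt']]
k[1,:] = ['meal', 'finding', 'control']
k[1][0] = 'meal'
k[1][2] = 'control'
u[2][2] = 'competition'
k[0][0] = 'satisfaction'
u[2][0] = 'storage'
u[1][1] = 'variety'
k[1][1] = 'finding'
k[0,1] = 'effort'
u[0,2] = 'library'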